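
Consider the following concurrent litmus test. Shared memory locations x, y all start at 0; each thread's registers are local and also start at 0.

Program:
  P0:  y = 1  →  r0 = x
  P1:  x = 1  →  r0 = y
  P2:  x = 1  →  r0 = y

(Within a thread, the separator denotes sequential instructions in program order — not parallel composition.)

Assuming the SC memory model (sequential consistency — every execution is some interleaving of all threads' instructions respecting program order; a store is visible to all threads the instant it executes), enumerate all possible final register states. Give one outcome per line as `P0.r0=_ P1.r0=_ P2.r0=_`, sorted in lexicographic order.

P0.r0=0 P1.r0=1 P2.r0=1
P0.r0=1 P1.r0=0 P2.r0=0
P0.r0=1 P1.r0=0 P2.r0=1
P0.r0=1 P1.r0=1 P2.r0=0
P0.r0=1 P1.r0=1 P2.r0=1

outcome vector order: (P0.r0,P1.r0,P2.r0)
|SC outcomes| = 5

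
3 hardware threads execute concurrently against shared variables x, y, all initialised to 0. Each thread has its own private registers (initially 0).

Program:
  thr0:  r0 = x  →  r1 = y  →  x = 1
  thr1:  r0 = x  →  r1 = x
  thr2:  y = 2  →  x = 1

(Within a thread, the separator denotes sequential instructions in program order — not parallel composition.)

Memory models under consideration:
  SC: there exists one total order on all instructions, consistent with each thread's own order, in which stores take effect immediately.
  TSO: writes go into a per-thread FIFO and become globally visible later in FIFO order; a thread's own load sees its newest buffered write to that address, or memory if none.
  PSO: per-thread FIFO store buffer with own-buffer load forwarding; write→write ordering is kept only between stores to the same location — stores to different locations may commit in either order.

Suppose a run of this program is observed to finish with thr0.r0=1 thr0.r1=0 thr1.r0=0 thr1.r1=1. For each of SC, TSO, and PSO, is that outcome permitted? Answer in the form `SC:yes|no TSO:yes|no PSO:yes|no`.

SC:no TSO:no PSO:yes

outcome vector order: (thr0.r0,thr0.r1,thr1.r0,thr1.r1)
SC: 9 outcomes — {(0,0,0,0); (0,0,0,1); (0,0,1,1); (0,2,0,0); (0,2,0,1); (0,2,1,1); (1,2,0,0); (1,2,0,1); (1,2,1,1)}
TSO: 9 outcomes — {(0,0,0,0); (0,0,0,1); (0,0,1,1); (0,2,0,0); (0,2,0,1); (0,2,1,1); (1,2,0,0); (1,2,0,1); (1,2,1,1)}
PSO: 12 outcomes — {(0,0,0,0); (0,0,0,1); (0,0,1,1); (0,2,0,0); (0,2,0,1); (0,2,1,1); (1,0,0,0); (1,0,0,1); (1,0,1,1); (1,2,0,0); (1,2,0,1); (1,2,1,1)}
target (1,0,0,1) ∈ {PSO}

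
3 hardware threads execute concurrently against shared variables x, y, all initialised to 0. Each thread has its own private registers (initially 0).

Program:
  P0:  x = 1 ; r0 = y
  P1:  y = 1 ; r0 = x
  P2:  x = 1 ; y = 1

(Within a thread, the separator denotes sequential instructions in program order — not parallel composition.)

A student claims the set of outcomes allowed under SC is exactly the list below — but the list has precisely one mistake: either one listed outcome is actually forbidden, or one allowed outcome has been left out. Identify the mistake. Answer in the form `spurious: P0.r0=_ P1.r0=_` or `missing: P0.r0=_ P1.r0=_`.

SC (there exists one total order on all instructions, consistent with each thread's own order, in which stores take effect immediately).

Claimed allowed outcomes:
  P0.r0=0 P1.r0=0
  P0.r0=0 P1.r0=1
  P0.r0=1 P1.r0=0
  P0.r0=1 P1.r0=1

spurious: P0.r0=0 P1.r0=0

outcome vector order: (P0.r0,P1.r0)
SC (3): <0 1> <1 0> <1 1>
claimed∖SC = {<0 0>}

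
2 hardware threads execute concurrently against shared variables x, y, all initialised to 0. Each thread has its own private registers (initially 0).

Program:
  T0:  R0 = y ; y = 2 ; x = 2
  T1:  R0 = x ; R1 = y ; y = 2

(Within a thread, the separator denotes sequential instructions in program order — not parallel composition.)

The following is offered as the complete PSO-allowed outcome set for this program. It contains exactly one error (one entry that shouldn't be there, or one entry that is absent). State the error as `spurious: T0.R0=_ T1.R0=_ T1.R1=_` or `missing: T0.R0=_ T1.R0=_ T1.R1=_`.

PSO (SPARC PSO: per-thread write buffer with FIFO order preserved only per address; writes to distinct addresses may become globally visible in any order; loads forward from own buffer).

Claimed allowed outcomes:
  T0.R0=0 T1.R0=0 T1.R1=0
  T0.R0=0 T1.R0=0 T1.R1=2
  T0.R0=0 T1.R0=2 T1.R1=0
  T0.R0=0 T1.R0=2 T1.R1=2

missing: T0.R0=2 T1.R0=0 T1.R1=0

outcome vector order: (T0.R0,T1.R0,T1.R1)
PSO: 5 outcomes — {0/0/0 0/0/2 0/2/0 0/2/2 2/0/0}
PSO∖claimed = {2/0/0}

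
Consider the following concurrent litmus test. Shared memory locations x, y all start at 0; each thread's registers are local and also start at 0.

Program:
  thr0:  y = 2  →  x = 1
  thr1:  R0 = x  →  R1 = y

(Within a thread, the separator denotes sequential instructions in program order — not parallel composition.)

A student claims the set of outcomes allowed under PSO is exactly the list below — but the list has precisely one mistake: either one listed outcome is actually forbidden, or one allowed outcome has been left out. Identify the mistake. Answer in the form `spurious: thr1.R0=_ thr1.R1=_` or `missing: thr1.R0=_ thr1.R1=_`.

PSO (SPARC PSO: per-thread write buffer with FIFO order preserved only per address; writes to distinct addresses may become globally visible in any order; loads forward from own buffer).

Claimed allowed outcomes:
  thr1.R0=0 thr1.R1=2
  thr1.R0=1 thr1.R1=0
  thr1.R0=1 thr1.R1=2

missing: thr1.R0=0 thr1.R1=0

outcome vector order: (thr1.R0,thr1.R1)
PSO: 4 outcomes — {00, 02, 10, 12}
PSO∖claimed = {00}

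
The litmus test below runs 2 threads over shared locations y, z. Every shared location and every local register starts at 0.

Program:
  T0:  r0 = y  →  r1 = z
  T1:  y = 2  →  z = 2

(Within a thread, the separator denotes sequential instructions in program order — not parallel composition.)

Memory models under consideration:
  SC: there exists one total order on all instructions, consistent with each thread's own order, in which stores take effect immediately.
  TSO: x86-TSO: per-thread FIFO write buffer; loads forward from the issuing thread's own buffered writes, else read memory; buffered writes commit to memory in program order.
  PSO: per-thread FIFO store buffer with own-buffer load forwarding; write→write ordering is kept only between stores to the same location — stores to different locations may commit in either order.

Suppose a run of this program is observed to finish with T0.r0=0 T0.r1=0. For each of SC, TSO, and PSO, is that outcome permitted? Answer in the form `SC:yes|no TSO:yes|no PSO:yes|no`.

outcome vector order: (T0.r0,T0.r1)
[SC] allowed = {(0,0); (0,2); (2,0); (2,2)}
[TSO] allowed = {(0,0); (0,2); (2,0); (2,2)}
[PSO] allowed = {(0,0); (0,2); (2,0); (2,2)}
target (0,0) ∈ {SC,TSO,PSO}

SC:yes TSO:yes PSO:yes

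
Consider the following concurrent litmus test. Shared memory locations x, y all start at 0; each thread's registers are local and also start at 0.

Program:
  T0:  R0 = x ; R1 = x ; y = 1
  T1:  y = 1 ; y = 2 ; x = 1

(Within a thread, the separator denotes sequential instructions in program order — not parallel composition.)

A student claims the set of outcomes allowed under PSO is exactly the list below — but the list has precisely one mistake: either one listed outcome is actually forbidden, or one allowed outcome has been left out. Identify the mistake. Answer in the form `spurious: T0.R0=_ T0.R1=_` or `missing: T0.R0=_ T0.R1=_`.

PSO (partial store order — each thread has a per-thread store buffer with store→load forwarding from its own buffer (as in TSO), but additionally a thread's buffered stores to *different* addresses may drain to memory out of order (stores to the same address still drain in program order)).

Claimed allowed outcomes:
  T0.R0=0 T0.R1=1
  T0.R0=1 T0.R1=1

missing: T0.R0=0 T0.R1=0

outcome vector order: (T0.R0,T0.R1)
[PSO] allowed = {(0,0) (0,1) (1,1)}
PSO∖claimed = {(0,0)}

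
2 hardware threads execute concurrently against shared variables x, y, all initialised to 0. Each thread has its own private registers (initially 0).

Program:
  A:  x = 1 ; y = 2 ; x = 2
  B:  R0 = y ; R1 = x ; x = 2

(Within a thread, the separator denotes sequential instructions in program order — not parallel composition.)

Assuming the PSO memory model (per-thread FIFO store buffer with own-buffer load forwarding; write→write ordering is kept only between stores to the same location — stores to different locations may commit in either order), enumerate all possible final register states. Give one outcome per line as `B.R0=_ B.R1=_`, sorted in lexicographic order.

outcome vector order: (B.R0,B.R1)
|PSO outcomes| = 6

B.R0=0 B.R1=0
B.R0=0 B.R1=1
B.R0=0 B.R1=2
B.R0=2 B.R1=0
B.R0=2 B.R1=1
B.R0=2 B.R1=2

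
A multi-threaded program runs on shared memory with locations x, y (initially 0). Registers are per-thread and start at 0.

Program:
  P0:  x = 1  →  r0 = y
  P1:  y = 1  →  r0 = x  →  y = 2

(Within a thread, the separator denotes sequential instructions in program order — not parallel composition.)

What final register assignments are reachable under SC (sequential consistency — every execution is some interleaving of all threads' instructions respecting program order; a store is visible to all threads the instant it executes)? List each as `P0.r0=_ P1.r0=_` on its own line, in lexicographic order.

P0.r0=0 P1.r0=1
P0.r0=1 P1.r0=0
P0.r0=1 P1.r0=1
P0.r0=2 P1.r0=0
P0.r0=2 P1.r0=1

outcome vector order: (P0.r0,P1.r0)
|SC outcomes| = 5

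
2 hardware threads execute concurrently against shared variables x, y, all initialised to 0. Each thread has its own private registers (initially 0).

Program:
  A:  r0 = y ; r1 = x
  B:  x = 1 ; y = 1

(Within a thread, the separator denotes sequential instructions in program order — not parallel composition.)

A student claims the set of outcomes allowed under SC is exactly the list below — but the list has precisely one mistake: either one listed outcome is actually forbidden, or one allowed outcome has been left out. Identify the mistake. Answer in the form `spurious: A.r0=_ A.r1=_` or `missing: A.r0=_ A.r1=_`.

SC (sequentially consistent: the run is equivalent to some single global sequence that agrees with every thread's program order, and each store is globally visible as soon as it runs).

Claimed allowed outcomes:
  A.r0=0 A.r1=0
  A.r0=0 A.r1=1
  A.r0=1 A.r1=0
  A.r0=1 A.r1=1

outcome vector order: (A.r0,A.r1)
under SC → <0 0>, <0 1>, <1 1>
claimed∖SC = {<1 0>}

spurious: A.r0=1 A.r1=0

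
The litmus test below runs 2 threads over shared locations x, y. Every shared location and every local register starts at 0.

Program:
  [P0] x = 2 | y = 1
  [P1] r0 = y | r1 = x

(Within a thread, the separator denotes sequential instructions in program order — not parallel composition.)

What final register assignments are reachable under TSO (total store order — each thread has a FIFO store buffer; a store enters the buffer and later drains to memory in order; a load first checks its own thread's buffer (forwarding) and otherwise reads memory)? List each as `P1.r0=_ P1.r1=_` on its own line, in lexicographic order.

outcome vector order: (P1.r0,P1.r1)
|TSO outcomes| = 3

P1.r0=0 P1.r1=0
P1.r0=0 P1.r1=2
P1.r0=1 P1.r1=2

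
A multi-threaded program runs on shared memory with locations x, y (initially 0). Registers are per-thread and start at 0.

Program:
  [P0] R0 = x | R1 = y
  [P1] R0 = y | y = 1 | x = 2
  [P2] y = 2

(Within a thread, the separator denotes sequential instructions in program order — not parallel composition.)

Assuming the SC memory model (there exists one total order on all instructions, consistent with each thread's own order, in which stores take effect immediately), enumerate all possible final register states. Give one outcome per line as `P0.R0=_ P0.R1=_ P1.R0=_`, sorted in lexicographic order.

outcome vector order: (P0.R0,P0.R1,P1.R0)
|SC outcomes| = 9

P0.R0=0 P0.R1=0 P1.R0=0
P0.R0=0 P0.R1=0 P1.R0=2
P0.R0=0 P0.R1=1 P1.R0=0
P0.R0=0 P0.R1=1 P1.R0=2
P0.R0=0 P0.R1=2 P1.R0=0
P0.R0=0 P0.R1=2 P1.R0=2
P0.R0=2 P0.R1=1 P1.R0=0
P0.R0=2 P0.R1=1 P1.R0=2
P0.R0=2 P0.R1=2 P1.R0=0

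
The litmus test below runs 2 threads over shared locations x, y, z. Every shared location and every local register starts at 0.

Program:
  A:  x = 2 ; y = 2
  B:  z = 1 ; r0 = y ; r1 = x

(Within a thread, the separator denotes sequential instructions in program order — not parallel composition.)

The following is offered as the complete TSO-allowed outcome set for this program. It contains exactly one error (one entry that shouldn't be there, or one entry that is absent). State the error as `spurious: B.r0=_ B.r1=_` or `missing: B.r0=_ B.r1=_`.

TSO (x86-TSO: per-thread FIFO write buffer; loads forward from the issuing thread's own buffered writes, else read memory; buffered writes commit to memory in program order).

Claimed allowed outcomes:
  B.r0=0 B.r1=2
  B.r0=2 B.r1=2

outcome vector order: (B.r0,B.r1)
[TSO] allowed = {00, 02, 22}
TSO∖claimed = {00}

missing: B.r0=0 B.r1=0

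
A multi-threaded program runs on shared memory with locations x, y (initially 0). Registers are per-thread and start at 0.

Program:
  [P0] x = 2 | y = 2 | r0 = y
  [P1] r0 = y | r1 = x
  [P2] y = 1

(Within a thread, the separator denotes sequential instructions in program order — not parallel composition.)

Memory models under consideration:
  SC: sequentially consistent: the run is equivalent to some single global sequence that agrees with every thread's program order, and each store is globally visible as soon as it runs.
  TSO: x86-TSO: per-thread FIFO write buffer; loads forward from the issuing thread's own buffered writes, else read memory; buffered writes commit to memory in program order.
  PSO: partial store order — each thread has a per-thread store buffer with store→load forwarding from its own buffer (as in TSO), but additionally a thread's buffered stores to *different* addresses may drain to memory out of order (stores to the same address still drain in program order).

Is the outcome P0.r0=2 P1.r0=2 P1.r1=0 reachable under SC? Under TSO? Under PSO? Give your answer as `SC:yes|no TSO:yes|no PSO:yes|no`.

SC:no TSO:no PSO:yes

outcome vector order: (P0.r0,P1.r0,P1.r1)
[SC] allowed = {100 102 112 122 200 202 210 212 222}
[TSO] allowed = {100 102 112 122 200 202 210 212 222}
[PSO] allowed = {100 102 110 112 120 122 200 202 210 212 220 222}
target 220 ∈ {PSO}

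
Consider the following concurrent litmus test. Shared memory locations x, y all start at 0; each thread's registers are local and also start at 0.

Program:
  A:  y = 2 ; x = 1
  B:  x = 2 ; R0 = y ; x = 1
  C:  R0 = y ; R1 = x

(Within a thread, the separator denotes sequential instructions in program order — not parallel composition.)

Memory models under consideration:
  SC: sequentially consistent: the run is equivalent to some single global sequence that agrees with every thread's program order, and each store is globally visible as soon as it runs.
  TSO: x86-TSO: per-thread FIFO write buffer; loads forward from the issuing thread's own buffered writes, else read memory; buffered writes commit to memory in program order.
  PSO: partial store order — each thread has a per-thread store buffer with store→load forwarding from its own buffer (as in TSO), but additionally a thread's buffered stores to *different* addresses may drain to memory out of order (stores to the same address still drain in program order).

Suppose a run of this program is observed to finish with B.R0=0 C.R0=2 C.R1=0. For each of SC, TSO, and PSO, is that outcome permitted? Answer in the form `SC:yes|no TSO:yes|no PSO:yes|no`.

SC:no TSO:yes PSO:yes

outcome vector order: (B.R0,C.R0,C.R1)
SC: 11 outcomes — {000, 001, 002, 021, 022, 200, 201, 202, 220, 221, 222}
TSO: 12 outcomes — {000, 001, 002, 020, 021, 022, 200, 201, 202, 220, 221, 222}
PSO: 12 outcomes — {000, 001, 002, 020, 021, 022, 200, 201, 202, 220, 221, 222}
target 020 ∈ {TSO,PSO}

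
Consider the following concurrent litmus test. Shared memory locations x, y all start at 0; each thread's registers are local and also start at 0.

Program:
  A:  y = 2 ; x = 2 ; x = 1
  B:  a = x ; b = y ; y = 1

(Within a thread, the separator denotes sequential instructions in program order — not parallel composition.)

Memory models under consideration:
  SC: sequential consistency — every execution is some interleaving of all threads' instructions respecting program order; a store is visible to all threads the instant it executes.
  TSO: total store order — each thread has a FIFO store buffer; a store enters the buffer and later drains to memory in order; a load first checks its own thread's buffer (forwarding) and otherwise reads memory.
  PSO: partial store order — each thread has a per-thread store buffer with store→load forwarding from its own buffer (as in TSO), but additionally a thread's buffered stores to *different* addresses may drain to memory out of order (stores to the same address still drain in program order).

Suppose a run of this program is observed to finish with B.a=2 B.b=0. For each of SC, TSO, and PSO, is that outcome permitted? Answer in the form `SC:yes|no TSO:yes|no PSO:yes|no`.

SC:no TSO:no PSO:yes

outcome vector order: (B.a,B.b)
under SC → <0 0>, <0 2>, <1 2>, <2 2>
under TSO → <0 0>, <0 2>, <1 2>, <2 2>
under PSO → <0 0>, <0 2>, <1 0>, <1 2>, <2 0>, <2 2>
target <2 0> ∈ {PSO}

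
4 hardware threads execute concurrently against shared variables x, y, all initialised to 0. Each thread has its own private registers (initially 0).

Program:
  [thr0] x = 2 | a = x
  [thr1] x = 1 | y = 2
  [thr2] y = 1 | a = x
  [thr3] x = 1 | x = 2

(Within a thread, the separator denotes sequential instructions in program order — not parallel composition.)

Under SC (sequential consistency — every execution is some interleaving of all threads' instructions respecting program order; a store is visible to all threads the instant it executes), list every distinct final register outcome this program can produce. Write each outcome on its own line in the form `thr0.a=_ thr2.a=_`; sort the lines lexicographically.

outcome vector order: (thr0.a,thr2.a)
|SC outcomes| = 6

thr0.a=1 thr2.a=0
thr0.a=1 thr2.a=1
thr0.a=1 thr2.a=2
thr0.a=2 thr2.a=0
thr0.a=2 thr2.a=1
thr0.a=2 thr2.a=2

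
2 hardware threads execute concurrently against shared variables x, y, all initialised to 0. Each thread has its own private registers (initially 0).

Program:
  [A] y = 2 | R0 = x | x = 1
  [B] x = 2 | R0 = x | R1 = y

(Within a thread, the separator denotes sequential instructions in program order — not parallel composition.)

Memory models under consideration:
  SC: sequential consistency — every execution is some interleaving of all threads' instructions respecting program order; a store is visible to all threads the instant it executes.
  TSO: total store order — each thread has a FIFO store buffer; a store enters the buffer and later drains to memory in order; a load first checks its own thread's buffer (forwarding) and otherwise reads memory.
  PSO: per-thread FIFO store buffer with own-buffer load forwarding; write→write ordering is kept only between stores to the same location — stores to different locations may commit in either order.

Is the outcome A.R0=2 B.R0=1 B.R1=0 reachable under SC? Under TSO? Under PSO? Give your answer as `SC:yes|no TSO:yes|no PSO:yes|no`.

SC:no TSO:no PSO:yes

outcome vector order: (A.R0,B.R0,B.R1)
SC (5): (0,1,2), (0,2,2), (2,1,2), (2,2,0), (2,2,2)
TSO (6): (0,1,2), (0,2,0), (0,2,2), (2,1,2), (2,2,0), (2,2,2)
PSO (8): (0,1,0), (0,1,2), (0,2,0), (0,2,2), (2,1,0), (2,1,2), (2,2,0), (2,2,2)
target (2,1,0) ∈ {PSO}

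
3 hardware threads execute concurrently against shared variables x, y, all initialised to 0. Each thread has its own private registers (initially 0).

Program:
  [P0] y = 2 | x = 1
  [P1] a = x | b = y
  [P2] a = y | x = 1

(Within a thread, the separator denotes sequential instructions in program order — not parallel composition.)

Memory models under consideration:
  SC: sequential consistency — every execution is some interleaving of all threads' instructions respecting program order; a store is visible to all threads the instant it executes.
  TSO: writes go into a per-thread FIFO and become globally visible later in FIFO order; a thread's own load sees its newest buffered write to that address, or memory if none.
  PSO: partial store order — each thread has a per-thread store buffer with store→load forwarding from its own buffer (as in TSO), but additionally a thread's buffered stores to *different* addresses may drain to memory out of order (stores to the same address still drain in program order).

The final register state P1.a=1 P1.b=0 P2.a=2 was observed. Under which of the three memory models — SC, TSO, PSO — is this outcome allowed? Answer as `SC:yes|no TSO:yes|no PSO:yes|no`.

outcome vector order: (P1.a,P1.b,P2.a)
under SC → 0/0/0 0/0/2 0/2/0 0/2/2 1/0/0 1/2/0 1/2/2
under TSO → 0/0/0 0/0/2 0/2/0 0/2/2 1/0/0 1/2/0 1/2/2
under PSO → 0/0/0 0/0/2 0/2/0 0/2/2 1/0/0 1/0/2 1/2/0 1/2/2
target 1/0/2 ∈ {PSO}

SC:no TSO:no PSO:yes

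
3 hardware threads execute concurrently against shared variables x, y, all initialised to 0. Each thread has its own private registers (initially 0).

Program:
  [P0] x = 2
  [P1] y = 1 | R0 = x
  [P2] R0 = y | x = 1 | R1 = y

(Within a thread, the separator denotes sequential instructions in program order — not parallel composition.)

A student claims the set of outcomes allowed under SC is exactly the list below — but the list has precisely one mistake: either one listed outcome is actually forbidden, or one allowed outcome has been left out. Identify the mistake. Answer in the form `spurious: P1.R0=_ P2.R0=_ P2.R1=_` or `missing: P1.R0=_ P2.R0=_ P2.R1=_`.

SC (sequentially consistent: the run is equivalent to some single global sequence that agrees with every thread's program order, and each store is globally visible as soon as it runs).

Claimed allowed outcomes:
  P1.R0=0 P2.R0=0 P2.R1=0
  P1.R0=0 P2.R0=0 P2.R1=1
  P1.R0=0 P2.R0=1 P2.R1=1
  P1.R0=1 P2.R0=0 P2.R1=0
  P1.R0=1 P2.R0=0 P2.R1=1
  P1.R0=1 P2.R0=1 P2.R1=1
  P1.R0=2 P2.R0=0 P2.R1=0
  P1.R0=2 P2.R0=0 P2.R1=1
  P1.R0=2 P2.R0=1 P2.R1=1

spurious: P1.R0=0 P2.R0=0 P2.R1=0

outcome vector order: (P1.R0,P2.R0,P2.R1)
SC: 8 outcomes — {001 011 100 101 111 200 201 211}
claimed∖SC = {000}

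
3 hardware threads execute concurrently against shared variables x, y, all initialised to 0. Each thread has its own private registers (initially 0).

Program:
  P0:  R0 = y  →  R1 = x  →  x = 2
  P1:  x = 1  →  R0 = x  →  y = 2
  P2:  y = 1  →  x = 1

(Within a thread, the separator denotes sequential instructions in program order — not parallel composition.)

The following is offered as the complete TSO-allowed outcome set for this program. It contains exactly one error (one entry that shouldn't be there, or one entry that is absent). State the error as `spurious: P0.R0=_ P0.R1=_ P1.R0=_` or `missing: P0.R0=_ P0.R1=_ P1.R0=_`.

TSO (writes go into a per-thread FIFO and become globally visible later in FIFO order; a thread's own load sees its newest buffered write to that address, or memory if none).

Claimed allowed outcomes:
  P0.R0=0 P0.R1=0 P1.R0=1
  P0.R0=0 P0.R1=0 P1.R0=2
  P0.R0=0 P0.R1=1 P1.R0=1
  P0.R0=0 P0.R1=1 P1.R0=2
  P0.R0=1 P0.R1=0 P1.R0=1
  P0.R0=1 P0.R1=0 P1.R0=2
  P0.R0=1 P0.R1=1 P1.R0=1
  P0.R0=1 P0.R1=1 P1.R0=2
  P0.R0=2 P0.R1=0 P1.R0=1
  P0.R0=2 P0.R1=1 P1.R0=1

outcome vector order: (P0.R0,P0.R1,P1.R0)
under TSO → <0 0 1> <0 0 2> <0 1 1> <0 1 2> <1 0 1> <1 0 2> <1 1 1> <1 1 2> <2 1 1>
claimed∖TSO = {<2 0 1>}

spurious: P0.R0=2 P0.R1=0 P1.R0=1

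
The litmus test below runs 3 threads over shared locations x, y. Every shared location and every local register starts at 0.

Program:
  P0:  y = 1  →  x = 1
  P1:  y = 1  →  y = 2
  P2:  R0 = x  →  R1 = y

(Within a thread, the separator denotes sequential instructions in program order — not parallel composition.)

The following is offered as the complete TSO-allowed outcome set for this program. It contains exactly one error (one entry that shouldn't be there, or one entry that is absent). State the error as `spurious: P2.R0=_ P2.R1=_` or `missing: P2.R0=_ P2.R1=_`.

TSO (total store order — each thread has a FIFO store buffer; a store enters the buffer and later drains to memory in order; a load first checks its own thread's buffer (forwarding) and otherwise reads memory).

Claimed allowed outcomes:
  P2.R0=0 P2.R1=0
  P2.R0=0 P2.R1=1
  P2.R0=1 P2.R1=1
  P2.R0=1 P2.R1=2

outcome vector order: (P2.R0,P2.R1)
under TSO → (0,0) (0,1) (0,2) (1,1) (1,2)
TSO∖claimed = {(0,2)}

missing: P2.R0=0 P2.R1=2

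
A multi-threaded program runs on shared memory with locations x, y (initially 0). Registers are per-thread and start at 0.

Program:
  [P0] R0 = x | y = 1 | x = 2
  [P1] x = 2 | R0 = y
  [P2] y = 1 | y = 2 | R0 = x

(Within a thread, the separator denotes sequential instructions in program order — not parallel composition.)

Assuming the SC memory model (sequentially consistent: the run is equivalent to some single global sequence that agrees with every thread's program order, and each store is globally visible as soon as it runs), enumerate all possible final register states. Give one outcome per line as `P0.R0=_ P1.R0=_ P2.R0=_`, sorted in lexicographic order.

outcome vector order: (P0.R0,P1.R0,P2.R0)
|SC outcomes| = 10

P0.R0=0 P1.R0=0 P2.R0=2
P0.R0=0 P1.R0=1 P2.R0=0
P0.R0=0 P1.R0=1 P2.R0=2
P0.R0=0 P1.R0=2 P2.R0=0
P0.R0=0 P1.R0=2 P2.R0=2
P0.R0=2 P1.R0=0 P2.R0=2
P0.R0=2 P1.R0=1 P2.R0=0
P0.R0=2 P1.R0=1 P2.R0=2
P0.R0=2 P1.R0=2 P2.R0=0
P0.R0=2 P1.R0=2 P2.R0=2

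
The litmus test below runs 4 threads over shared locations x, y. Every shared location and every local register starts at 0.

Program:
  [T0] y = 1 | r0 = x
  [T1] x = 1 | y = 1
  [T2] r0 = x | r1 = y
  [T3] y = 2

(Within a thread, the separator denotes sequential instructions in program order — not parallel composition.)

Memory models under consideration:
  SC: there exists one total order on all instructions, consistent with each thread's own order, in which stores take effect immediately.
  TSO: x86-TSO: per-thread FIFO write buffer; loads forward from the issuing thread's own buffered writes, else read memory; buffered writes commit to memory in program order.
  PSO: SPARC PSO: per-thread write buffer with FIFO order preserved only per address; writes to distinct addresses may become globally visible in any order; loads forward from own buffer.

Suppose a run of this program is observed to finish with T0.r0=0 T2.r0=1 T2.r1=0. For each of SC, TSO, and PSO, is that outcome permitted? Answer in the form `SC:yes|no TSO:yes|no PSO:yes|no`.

outcome vector order: (T0.r0,T2.r0,T2.r1)
[SC] allowed = {(0,0,0); (0,0,1); (0,0,2); (0,1,1); (0,1,2); (1,0,0); (1,0,1); (1,0,2); (1,1,0); (1,1,1); (1,1,2)}
[TSO] allowed = {(0,0,0); (0,0,1); (0,0,2); (0,1,0); (0,1,1); (0,1,2); (1,0,0); (1,0,1); (1,0,2); (1,1,0); (1,1,1); (1,1,2)}
[PSO] allowed = {(0,0,0); (0,0,1); (0,0,2); (0,1,0); (0,1,1); (0,1,2); (1,0,0); (1,0,1); (1,0,2); (1,1,0); (1,1,1); (1,1,2)}
target (0,1,0) ∈ {TSO,PSO}

SC:no TSO:yes PSO:yes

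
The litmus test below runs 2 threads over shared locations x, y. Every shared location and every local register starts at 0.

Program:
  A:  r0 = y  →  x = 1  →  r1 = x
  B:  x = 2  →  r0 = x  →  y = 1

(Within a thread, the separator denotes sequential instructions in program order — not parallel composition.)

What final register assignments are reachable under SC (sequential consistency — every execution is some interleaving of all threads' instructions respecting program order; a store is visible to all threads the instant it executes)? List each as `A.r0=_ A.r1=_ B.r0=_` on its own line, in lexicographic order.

A.r0=0 A.r1=1 B.r0=1
A.r0=0 A.r1=1 B.r0=2
A.r0=0 A.r1=2 B.r0=2
A.r0=1 A.r1=1 B.r0=2

outcome vector order: (A.r0,A.r1,B.r0)
|SC outcomes| = 4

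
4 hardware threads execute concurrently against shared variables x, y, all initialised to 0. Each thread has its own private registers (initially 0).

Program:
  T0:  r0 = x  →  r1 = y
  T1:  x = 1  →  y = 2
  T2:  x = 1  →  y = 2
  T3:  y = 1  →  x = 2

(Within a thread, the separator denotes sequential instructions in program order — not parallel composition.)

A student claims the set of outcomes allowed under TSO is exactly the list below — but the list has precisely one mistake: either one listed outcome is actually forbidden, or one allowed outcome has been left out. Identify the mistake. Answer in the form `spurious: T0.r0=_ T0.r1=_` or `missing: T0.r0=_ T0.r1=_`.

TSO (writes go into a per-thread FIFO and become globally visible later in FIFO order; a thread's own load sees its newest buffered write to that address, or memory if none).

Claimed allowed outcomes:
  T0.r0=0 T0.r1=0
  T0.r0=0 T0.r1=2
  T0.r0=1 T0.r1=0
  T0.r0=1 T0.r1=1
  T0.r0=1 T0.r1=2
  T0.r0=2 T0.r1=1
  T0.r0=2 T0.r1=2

missing: T0.r0=0 T0.r1=1

outcome vector order: (T0.r0,T0.r1)
under TSO → <0 0> <0 1> <0 2> <1 0> <1 1> <1 2> <2 1> <2 2>
TSO∖claimed = {<0 1>}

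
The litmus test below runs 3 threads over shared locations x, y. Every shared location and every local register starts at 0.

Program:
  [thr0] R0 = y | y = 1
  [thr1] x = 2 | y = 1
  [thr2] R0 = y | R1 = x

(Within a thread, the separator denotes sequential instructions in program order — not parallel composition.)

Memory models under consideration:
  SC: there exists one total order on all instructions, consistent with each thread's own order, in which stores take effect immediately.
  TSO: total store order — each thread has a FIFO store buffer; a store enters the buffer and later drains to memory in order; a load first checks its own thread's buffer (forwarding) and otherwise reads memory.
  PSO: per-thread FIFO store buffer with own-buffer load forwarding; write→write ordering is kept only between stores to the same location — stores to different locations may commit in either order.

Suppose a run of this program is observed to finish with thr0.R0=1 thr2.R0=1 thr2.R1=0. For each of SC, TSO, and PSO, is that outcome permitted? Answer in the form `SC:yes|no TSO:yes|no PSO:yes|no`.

outcome vector order: (thr0.R0,thr2.R0,thr2.R1)
SC: 7 outcomes — {(0,0,0), (0,0,2), (0,1,0), (0,1,2), (1,0,0), (1,0,2), (1,1,2)}
TSO: 7 outcomes — {(0,0,0), (0,0,2), (0,1,0), (0,1,2), (1,0,0), (1,0,2), (1,1,2)}
PSO: 8 outcomes — {(0,0,0), (0,0,2), (0,1,0), (0,1,2), (1,0,0), (1,0,2), (1,1,0), (1,1,2)}
target (1,1,0) ∈ {PSO}

SC:no TSO:no PSO:yes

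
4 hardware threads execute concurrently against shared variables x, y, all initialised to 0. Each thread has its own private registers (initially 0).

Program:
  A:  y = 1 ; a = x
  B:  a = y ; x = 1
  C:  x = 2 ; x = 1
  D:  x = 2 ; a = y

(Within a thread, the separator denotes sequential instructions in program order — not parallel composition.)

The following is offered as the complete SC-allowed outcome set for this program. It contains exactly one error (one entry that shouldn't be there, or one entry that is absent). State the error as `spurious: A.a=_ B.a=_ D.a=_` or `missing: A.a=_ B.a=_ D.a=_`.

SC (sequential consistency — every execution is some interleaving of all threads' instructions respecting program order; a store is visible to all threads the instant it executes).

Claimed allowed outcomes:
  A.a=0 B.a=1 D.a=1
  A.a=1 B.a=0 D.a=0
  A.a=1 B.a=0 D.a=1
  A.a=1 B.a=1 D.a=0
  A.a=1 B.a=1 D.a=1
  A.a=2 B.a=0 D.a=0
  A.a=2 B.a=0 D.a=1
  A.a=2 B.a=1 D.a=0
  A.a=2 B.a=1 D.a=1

outcome vector order: (A.a,B.a,D.a)
SC (10): <0 0 1>; <0 1 1>; <1 0 0>; <1 0 1>; <1 1 0>; <1 1 1>; <2 0 0>; <2 0 1>; <2 1 0>; <2 1 1>
SC∖claimed = {<0 0 1>}

missing: A.a=0 B.a=0 D.a=1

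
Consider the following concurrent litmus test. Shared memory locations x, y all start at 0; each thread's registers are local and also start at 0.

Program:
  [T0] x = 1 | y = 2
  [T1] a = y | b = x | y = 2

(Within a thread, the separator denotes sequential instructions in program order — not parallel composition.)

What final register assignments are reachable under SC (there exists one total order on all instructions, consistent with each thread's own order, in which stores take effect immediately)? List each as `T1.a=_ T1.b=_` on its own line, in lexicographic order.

outcome vector order: (T1.a,T1.b)
|SC outcomes| = 3

T1.a=0 T1.b=0
T1.a=0 T1.b=1
T1.a=2 T1.b=1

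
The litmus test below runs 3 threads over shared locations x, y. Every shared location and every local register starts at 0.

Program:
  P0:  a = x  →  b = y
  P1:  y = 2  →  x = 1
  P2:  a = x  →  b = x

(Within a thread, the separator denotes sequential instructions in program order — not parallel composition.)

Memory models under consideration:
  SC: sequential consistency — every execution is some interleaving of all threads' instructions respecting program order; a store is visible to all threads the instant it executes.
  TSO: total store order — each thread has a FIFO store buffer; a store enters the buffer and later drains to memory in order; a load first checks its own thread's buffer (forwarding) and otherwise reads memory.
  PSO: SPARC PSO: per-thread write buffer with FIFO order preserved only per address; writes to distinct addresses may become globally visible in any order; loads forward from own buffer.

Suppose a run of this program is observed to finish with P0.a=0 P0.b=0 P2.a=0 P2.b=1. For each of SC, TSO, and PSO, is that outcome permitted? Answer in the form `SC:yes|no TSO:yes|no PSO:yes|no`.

outcome vector order: (P0.a,P0.b,P2.a,P2.b)
under SC → 0/0/0/0; 0/0/0/1; 0/0/1/1; 0/2/0/0; 0/2/0/1; 0/2/1/1; 1/2/0/0; 1/2/0/1; 1/2/1/1
under TSO → 0/0/0/0; 0/0/0/1; 0/0/1/1; 0/2/0/0; 0/2/0/1; 0/2/1/1; 1/2/0/0; 1/2/0/1; 1/2/1/1
under PSO → 0/0/0/0; 0/0/0/1; 0/0/1/1; 0/2/0/0; 0/2/0/1; 0/2/1/1; 1/0/0/0; 1/0/0/1; 1/0/1/1; 1/2/0/0; 1/2/0/1; 1/2/1/1
target 0/0/0/1 ∈ {SC,TSO,PSO}

SC:yes TSO:yes PSO:yes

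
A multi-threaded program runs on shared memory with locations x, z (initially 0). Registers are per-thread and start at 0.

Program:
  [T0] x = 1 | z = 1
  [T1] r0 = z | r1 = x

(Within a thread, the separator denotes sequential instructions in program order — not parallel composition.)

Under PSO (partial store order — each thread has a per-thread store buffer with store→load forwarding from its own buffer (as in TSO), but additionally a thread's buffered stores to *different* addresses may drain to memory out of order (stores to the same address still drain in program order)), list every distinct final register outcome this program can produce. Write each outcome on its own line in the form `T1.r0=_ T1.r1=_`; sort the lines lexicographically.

T1.r0=0 T1.r1=0
T1.r0=0 T1.r1=1
T1.r0=1 T1.r1=0
T1.r0=1 T1.r1=1

outcome vector order: (T1.r0,T1.r1)
|PSO outcomes| = 4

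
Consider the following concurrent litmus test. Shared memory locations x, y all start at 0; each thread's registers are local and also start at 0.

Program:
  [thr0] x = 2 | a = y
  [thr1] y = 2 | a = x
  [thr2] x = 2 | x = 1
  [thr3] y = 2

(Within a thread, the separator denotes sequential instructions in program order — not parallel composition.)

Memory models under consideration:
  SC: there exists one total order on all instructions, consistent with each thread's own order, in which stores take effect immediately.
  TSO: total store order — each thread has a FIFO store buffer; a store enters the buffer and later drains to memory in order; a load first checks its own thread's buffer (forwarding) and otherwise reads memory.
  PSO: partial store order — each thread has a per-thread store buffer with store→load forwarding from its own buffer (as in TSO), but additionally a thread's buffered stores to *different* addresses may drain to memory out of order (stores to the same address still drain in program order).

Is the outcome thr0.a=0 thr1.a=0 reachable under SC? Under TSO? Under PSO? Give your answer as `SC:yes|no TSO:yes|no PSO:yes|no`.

outcome vector order: (thr0.a,thr1.a)
SC: 5 outcomes — {(0,1); (0,2); (2,0); (2,1); (2,2)}
TSO: 6 outcomes — {(0,0); (0,1); (0,2); (2,0); (2,1); (2,2)}
PSO: 6 outcomes — {(0,0); (0,1); (0,2); (2,0); (2,1); (2,2)}
target (0,0) ∈ {TSO,PSO}

SC:no TSO:yes PSO:yes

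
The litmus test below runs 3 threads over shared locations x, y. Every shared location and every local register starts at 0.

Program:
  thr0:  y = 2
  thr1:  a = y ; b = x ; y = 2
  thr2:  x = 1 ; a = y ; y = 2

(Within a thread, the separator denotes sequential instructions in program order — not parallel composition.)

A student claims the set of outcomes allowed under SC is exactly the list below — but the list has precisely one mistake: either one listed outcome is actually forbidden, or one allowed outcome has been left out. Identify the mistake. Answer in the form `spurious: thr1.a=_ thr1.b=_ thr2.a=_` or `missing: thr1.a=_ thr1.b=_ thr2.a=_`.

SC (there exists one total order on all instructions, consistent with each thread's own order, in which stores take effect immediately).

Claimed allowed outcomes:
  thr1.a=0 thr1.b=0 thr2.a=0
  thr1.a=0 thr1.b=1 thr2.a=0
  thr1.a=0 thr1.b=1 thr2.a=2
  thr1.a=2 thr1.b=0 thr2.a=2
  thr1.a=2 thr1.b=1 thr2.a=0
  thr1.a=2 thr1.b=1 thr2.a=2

outcome vector order: (thr1.a,thr1.b,thr2.a)
SC: 7 outcomes — {000, 002, 010, 012, 202, 210, 212}
SC∖claimed = {002}

missing: thr1.a=0 thr1.b=0 thr2.a=2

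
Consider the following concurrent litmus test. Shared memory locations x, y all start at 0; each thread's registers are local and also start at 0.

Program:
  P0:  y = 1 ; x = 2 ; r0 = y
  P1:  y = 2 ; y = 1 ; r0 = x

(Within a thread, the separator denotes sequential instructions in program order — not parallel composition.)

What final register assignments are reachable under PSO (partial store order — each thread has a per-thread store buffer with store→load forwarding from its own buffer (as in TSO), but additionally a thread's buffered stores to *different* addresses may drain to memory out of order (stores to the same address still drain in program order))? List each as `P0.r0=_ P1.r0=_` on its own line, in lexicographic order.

outcome vector order: (P0.r0,P1.r0)
|PSO outcomes| = 4

P0.r0=1 P1.r0=0
P0.r0=1 P1.r0=2
P0.r0=2 P1.r0=0
P0.r0=2 P1.r0=2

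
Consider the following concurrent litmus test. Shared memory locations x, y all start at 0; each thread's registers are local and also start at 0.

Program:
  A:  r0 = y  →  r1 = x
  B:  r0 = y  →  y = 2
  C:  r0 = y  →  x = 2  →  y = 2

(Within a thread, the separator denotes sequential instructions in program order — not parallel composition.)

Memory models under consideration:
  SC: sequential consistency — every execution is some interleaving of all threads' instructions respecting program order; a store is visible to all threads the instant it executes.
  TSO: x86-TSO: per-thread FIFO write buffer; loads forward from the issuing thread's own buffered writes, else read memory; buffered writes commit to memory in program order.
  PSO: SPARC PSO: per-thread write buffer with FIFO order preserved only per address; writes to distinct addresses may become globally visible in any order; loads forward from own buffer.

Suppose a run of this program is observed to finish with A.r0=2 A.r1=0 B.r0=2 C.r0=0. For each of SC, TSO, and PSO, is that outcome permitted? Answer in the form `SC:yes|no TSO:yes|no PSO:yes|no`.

outcome vector order: (A.r0,A.r1,B.r0,C.r0)
SC (11): <0 0 0 0>, <0 0 0 2>, <0 0 2 0>, <0 2 0 0>, <0 2 0 2>, <0 2 2 0>, <2 0 0 0>, <2 0 0 2>, <2 2 0 0>, <2 2 0 2>, <2 2 2 0>
TSO (11): <0 0 0 0>, <0 0 0 2>, <0 0 2 0>, <0 2 0 0>, <0 2 0 2>, <0 2 2 0>, <2 0 0 0>, <2 0 0 2>, <2 2 0 0>, <2 2 0 2>, <2 2 2 0>
PSO (12): <0 0 0 0>, <0 0 0 2>, <0 0 2 0>, <0 2 0 0>, <0 2 0 2>, <0 2 2 0>, <2 0 0 0>, <2 0 0 2>, <2 0 2 0>, <2 2 0 0>, <2 2 0 2>, <2 2 2 0>
target <2 0 2 0> ∈ {PSO}

SC:no TSO:no PSO:yes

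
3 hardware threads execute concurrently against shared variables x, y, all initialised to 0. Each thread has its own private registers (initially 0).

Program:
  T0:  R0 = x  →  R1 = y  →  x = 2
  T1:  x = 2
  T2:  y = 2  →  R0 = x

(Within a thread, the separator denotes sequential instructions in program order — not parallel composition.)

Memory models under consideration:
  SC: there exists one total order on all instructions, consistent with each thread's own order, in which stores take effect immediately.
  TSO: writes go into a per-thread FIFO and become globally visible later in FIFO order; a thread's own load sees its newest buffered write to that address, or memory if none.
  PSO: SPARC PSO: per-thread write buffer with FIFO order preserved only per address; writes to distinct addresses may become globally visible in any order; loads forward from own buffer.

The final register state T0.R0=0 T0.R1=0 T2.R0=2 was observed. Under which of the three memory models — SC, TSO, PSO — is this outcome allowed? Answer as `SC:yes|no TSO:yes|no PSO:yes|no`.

outcome vector order: (T0.R0,T0.R1,T2.R0)
under SC → <0 0 0>, <0 0 2>, <0 2 0>, <0 2 2>, <2 0 2>, <2 2 0>, <2 2 2>
under TSO → <0 0 0>, <0 0 2>, <0 2 0>, <0 2 2>, <2 0 0>, <2 0 2>, <2 2 0>, <2 2 2>
under PSO → <0 0 0>, <0 0 2>, <0 2 0>, <0 2 2>, <2 0 0>, <2 0 2>, <2 2 0>, <2 2 2>
target <0 0 2> ∈ {SC,TSO,PSO}

SC:yes TSO:yes PSO:yes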